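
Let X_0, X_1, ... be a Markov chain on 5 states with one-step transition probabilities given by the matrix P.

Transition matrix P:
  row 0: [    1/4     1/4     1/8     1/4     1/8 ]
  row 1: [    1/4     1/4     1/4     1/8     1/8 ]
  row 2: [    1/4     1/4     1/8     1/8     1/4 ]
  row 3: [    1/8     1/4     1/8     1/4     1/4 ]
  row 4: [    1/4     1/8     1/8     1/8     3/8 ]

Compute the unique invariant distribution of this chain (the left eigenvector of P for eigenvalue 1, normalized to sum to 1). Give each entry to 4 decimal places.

Balance equations π_j = Σ_i π_i·P[i][j]:
  π_0 = 1/4·π_0 + 1/4·π_1 + 1/4·π_2 + 1/8·π_3 + 1/4·π_4
  π_1 = 1/4·π_0 + 1/4·π_1 + 1/4·π_2 + 1/4·π_3 + 1/8·π_4
  π_2 = 1/8·π_0 + 1/4·π_1 + 1/8·π_2 + 1/8·π_3 + 1/8·π_4
  π_3 = 1/4·π_0 + 1/8·π_1 + 1/8·π_2 + 1/4·π_3 + 1/8·π_4
  normalize: π_0 + π_1 + π_2 + π_3 + π_4 = 1
Solving the linear system gives exactly π = [13/57, 697/3135, 479/3135, 10/57, 694/3135].

π = [0.2281, 0.2223, 0.1528, 0.1754, 0.2214]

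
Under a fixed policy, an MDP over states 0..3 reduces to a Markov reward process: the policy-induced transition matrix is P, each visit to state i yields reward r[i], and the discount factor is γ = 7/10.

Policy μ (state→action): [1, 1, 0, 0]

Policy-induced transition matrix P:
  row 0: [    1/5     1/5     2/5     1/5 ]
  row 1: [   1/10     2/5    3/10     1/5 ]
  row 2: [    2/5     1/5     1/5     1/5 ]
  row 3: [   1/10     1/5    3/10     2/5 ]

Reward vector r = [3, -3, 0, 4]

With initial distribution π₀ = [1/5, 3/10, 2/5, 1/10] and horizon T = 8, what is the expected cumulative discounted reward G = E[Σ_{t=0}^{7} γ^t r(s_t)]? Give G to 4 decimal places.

t=0: π = [0.2000, 0.3000, 0.4000, 0.1000], E[r] = 0.1000, γ^t·E[r] = 0.100000, running G = 0.100000
t=1: π = [0.2400, 0.2600, 0.2800, 0.2200], E[r] = 0.8200, γ^t·E[r] = 0.574000, running G = 0.674000
t=2: π = [0.2080, 0.2520, 0.2960, 0.2440], E[r] = 0.8440, γ^t·E[r] = 0.413560, running G = 1.087560
t=3: π = [0.2096, 0.2504, 0.2912, 0.2488], E[r] = 0.8728, γ^t·E[r] = 0.299370, running G = 1.386930
t=4: π = [0.2083, 0.2501, 0.2918, 0.2498], E[r] = 0.8738, γ^t·E[r] = 0.209790, running G = 1.596720
t=5: π = [0.2084, 0.2500, 0.2916, 0.2500], E[r] = 0.8749, γ^t·E[r] = 0.147046, running G = 1.743767
t=6: π = [0.2083, 0.2500, 0.2917, 0.2500], E[r] = 0.8750, γ^t·E[r] = 0.102937, running G = 1.846704
t=7: π = [0.2083, 0.2500, 0.2917, 0.2500], E[r] = 0.8750, γ^t·E[r] = 0.072060, running G = 1.918763

G = 1.9188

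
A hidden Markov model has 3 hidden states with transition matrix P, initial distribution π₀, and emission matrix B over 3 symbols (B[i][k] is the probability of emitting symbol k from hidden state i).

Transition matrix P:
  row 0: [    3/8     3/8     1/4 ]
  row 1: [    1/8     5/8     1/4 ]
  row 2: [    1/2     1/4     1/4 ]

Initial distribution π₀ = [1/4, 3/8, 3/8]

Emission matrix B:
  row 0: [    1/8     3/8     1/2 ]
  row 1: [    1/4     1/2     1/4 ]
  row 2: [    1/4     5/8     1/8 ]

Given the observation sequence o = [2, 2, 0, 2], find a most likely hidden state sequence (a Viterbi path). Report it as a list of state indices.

t=0: δ = [1.250e-01, 9.375e-02, 4.688e-02]  (obs o_0=2)
t=1: δ = [2.344e-02, 1.465e-02, 3.906e-03]  ψ = [0, 1, 0]  (obs o_1=2)
t=2: δ = [1.099e-03, 2.289e-03, 1.465e-03]  ψ = [0, 1, 0]  (obs o_2=0)
t=3: δ = [3.662e-04, 3.576e-04, 7.153e-05]  ψ = [2, 1, 1]  (obs o_3=2)
backtrack: best end state = 0; path = [0, 0, 2, 0]

path = [0, 0, 2, 0]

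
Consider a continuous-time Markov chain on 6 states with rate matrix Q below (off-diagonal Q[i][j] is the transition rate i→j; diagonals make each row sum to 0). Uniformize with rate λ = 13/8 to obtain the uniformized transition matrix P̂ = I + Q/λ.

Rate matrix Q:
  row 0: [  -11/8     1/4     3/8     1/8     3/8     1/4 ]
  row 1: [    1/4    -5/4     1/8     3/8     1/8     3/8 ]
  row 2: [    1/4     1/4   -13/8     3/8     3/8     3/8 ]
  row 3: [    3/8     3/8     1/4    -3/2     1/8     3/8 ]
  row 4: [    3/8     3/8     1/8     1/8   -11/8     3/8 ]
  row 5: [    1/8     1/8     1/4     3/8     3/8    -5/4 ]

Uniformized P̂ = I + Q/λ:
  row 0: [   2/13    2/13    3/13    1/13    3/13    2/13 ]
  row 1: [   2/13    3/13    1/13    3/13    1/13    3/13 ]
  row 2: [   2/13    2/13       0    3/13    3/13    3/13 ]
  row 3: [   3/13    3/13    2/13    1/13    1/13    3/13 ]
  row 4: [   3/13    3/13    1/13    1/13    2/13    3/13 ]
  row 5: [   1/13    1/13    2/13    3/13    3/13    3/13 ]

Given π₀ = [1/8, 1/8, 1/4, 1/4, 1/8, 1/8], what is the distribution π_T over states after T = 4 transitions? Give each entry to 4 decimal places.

t=0: π = [0.1250, 0.1250, 0.2500, 0.2500, 0.1250, 0.1250]
t=1: π = [0.1731, 0.1827, 0.1058, 0.1538, 0.1635, 0.2212]
t=2: π = [0.1612, 0.1753, 0.1243, 0.1553, 0.1664, 0.2175]
t=3: π = [0.1619, 0.1754, 0.1208, 0.1565, 0.1671, 0.2184]
t=4: π = [0.1619, 0.1754, 0.1214, 0.1561, 0.1669, 0.2183]

π = [0.1619, 0.1754, 0.1214, 0.1561, 0.1669, 0.2183]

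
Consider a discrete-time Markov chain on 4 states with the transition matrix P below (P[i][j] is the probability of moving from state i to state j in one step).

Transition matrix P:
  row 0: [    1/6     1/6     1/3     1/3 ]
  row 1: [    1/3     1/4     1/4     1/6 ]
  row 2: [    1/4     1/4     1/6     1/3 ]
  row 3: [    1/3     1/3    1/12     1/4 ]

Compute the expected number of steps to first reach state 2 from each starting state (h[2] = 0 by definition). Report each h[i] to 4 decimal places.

h = [4.0645, 4.2581, 0.0000, 5.0323]

First-step conditioning: h[2] = 0; for i ≠ 2, h[i] = 1 + Σ_k P[i][k]·h[k].
  h[0] = 1 + 1/6·h[0] + 1/6·h[1] + 1/3·h[3]
  h[1] = 1 + 1/3·h[0] + 1/4·h[1] + 1/6·h[3]
  h[3] = 1 + 1/3·h[0] + 1/3·h[1] + 1/4·h[3]
Solving the 3×3 linear system over states ≠ 2 gives exactly h = [126/31, 132/31, 0, 156/31] (h[2] = 0 is the target).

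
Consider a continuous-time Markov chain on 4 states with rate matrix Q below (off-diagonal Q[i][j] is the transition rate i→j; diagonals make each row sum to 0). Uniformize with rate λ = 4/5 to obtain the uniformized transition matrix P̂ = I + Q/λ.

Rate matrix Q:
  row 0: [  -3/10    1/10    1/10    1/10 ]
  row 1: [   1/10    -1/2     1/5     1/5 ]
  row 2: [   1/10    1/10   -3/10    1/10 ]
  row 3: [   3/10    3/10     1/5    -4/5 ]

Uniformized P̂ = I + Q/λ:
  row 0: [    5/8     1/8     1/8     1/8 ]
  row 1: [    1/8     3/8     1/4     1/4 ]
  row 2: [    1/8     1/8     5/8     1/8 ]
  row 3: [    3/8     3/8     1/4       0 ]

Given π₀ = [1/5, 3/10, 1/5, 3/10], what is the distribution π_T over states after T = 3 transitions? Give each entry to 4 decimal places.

t=0: π = [0.2000, 0.3000, 0.2000, 0.3000]
t=1: π = [0.3000, 0.2750, 0.3000, 0.1250]
t=2: π = [0.3063, 0.2250, 0.3250, 0.1438]
t=3: π = [0.3141, 0.2172, 0.3336, 0.1352]

π = [0.3141, 0.2172, 0.3336, 0.1352]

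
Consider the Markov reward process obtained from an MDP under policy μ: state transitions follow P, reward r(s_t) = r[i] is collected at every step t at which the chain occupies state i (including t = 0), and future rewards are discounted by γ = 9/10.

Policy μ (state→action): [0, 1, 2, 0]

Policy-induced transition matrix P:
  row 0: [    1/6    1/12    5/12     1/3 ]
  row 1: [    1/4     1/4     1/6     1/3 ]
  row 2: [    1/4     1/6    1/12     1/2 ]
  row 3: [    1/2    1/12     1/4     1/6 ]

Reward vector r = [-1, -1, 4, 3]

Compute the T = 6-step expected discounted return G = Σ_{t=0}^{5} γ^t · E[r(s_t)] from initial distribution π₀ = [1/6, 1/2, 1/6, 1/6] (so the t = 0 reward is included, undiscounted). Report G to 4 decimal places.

t=0: π = [0.1667, 0.5000, 0.1667, 0.1667], E[r] = 0.5000, γ^t·E[r] = 0.500000, running G = 0.500000
t=1: π = [0.2778, 0.1806, 0.2083, 0.3333], E[r] = 1.3750, γ^t·E[r] = 1.237500, running G = 1.737500
t=2: π = [0.3102, 0.1308, 0.2465, 0.3125], E[r] = 1.4826, γ^t·E[r] = 1.200938, running G = 2.938438
t=3: π = [0.3023, 0.1257, 0.2497, 0.3223], E[r] = 1.5379, γ^t·E[r] = 1.121133, running G = 4.059570
t=4: π = [0.3054, 0.1251, 0.2483, 0.3212], E[r] = 1.5264, γ^t·E[r] = 1.001442, running G = 5.061012
t=5: π = [0.3049, 0.1249, 0.2491, 0.3212], E[r] = 1.5302, γ^t·E[r] = 0.903553, running G = 5.964565

G = 5.9646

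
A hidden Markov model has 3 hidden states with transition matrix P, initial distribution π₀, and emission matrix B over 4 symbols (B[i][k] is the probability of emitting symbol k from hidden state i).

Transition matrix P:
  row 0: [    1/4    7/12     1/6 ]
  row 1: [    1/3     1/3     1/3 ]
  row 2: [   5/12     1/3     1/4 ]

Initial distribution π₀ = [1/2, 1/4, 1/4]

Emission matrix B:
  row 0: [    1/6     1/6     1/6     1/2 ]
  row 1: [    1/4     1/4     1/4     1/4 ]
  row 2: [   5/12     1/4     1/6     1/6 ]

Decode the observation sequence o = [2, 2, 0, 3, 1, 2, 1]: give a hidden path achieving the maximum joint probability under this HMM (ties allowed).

path = [0, 1, 2, 0, 1, 0, 1]

t=0: δ = [8.333e-02, 6.250e-02, 4.167e-02]  (obs o_0=2)
t=1: δ = [3.472e-03, 1.215e-02, 3.472e-03]  ψ = [0, 0, 1]  (obs o_1=2)
t=2: δ = [6.752e-04, 1.013e-03, 1.688e-03]  ψ = [1, 1, 1]  (obs o_2=0)
t=3: δ = [3.516e-04, 1.407e-04, 7.033e-05]  ψ = [2, 2, 2]  (obs o_3=3)
t=4: δ = [1.465e-05, 5.128e-05, 1.465e-05]  ψ = [0, 0, 0]  (obs o_4=1)
t=5: δ = [2.849e-06, 4.273e-06, 2.849e-06]  ψ = [1, 1, 1]  (obs o_5=2)
t=6: δ = [2.374e-07, 4.155e-07, 3.561e-07]  ψ = [1, 0, 1]  (obs o_6=1)
backtrack: best end state = 1; path = [0, 1, 2, 0, 1, 0, 1]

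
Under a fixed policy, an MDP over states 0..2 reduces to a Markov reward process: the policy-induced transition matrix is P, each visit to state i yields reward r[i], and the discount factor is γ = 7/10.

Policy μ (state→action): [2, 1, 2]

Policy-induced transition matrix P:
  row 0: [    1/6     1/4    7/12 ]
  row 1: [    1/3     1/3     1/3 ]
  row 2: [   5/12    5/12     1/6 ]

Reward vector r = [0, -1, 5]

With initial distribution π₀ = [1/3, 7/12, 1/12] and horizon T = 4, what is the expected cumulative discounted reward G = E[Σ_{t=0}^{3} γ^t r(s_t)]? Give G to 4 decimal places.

t=0: π = [0.3333, 0.5833, 0.0833], E[r] = -0.1667, γ^t·E[r] = -0.166667, running G = -0.166667
t=1: π = [0.2847, 0.3125, 0.4028], E[r] = 1.7014, γ^t·E[r] = 1.190972, running G = 1.024306
t=2: π = [0.3194, 0.3432, 0.3374], E[r] = 1.3438, γ^t·E[r] = 0.658438, running G = 1.682743
t=3: π = [0.3082, 0.3348, 0.3570], E[r] = 1.4500, γ^t·E[r] = 0.497347, running G = 2.180090

G = 2.1801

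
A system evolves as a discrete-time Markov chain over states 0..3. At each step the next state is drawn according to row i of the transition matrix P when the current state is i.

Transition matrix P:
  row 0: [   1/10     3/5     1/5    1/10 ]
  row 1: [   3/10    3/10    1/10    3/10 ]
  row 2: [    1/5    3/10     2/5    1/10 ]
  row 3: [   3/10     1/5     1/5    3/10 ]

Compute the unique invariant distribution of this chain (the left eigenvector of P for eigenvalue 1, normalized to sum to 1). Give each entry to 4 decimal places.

Balance equations π_j = Σ_i π_i·P[i][j]:
  π_0 = 1/10·π_0 + 3/10·π_1 + 1/5·π_2 + 3/10·π_3
  π_1 = 3/5·π_0 + 3/10·π_1 + 3/10·π_2 + 1/5·π_3
  π_2 = 1/5·π_0 + 1/10·π_1 + 2/5·π_2 + 1/5·π_3
  normalize: π_0 + π_1 + π_2 + π_3 = 1
Solving the linear system gives exactly π = [203/872, 38/109, 45/218, 185/872].

π = [0.2328, 0.3486, 0.2064, 0.2122]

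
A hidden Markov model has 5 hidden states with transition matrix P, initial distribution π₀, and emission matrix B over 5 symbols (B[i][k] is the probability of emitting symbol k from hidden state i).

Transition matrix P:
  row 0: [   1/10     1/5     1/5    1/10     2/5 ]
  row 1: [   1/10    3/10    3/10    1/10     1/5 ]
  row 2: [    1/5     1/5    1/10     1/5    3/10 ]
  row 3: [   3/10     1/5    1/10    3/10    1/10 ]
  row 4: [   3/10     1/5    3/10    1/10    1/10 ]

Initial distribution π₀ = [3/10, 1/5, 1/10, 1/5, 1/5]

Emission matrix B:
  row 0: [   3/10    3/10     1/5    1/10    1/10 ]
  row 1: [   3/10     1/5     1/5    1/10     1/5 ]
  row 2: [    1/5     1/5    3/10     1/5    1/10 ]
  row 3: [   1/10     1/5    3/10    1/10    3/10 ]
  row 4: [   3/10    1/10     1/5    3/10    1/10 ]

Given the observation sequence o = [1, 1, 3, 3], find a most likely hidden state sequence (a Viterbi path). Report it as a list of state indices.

t=0: δ = [9.000e-02, 4.000e-02, 2.000e-02, 4.000e-02, 2.000e-02]  (obs o_0=1)
t=1: δ = [3.600e-03, 3.600e-03, 3.600e-03, 2.400e-03, 3.600e-03]  ψ = [3, 0, 0, 3, 0]  (obs o_1=1)
t=2: δ = [1.080e-04, 1.080e-04, 2.160e-04, 7.200e-05, 4.320e-04]  ψ = [4, 1, 1, 2, 0]  (obs o_2=3)
t=3: δ = [1.296e-05, 8.640e-06, 2.592e-05, 4.320e-06, 1.944e-05]  ψ = [4, 4, 4, 2, 2]  (obs o_3=3)
backtrack: best end state = 2; path = [3, 0, 4, 2]

path = [3, 0, 4, 2]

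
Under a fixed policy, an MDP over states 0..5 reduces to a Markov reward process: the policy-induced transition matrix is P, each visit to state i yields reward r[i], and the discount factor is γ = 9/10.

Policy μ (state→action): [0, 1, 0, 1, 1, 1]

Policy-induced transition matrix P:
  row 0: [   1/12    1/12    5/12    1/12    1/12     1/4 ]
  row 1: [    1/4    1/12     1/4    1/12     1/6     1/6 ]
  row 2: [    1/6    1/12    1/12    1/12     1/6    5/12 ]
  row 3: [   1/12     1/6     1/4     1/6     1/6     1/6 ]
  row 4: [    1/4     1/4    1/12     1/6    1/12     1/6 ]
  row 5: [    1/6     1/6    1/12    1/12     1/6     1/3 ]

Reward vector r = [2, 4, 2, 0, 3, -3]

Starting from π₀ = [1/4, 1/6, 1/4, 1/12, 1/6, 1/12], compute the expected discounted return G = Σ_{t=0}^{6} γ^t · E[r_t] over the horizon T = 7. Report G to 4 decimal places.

G = 5.5020

t=0: π = [0.2500, 0.1667, 0.2500, 0.0833, 0.1667, 0.0833], E[r] = 1.9167, γ^t·E[r] = 1.916667, running G = 1.916667
t=1: π = [0.1667, 0.1250, 0.2083, 0.1042, 0.1319, 0.2639], E[r] = 0.8542, γ^t·E[r] = 0.768750, running G = 2.685417
t=2: π = [0.1655, 0.1360, 0.1771, 0.1030, 0.1418, 0.2766], E[r] = 0.8247, γ^t·E[r] = 0.667969, running G = 3.353385
t=3: π = [0.1674, 0.1386, 0.1783, 0.1037, 0.1411, 0.2708], E[r] = 0.8566, γ^t·E[r] = 0.624480, running G = 3.977866
t=4: π = [0.1674, 0.1381, 0.1795, 0.1037, 0.1410, 0.2703], E[r] = 0.8579, γ^t·E[r] = 0.562863, running G = 4.540729
t=5: π = [0.1673, 0.1380, 0.1794, 0.1037, 0.1410, 0.2706], E[r] = 0.8567, γ^t·E[r] = 0.505900, running G = 5.046629
t=6: π = [0.1673, 0.1380, 0.1794, 0.1037, 0.1410, 0.2706], E[r] = 0.8568, γ^t·E[r] = 0.455322, running G = 5.501951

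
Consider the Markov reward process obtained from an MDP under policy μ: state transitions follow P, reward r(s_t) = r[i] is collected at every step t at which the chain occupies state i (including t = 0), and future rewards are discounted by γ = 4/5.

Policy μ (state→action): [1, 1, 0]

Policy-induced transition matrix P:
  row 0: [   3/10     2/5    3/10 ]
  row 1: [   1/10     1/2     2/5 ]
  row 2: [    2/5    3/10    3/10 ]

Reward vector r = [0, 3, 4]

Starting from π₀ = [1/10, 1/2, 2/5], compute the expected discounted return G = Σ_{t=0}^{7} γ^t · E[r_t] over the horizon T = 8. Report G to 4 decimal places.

G = 11.3009

t=0: π = [0.1000, 0.5000, 0.4000], E[r] = 3.1000, γ^t·E[r] = 3.100000, running G = 3.100000
t=1: π = [0.2400, 0.4100, 0.3500], E[r] = 2.6300, γ^t·E[r] = 2.104000, running G = 5.204000
t=2: π = [0.2530, 0.4060, 0.3410], E[r] = 2.5820, γ^t·E[r] = 1.652480, running G = 6.856480
t=3: π = [0.2529, 0.4065, 0.3406], E[r] = 2.5819, γ^t·E[r] = 1.321933, running G = 8.178413
t=4: π = [0.2528, 0.4066, 0.3407], E[r] = 2.5824, γ^t·E[r] = 1.057739, running G = 9.236152
t=5: π = [0.2527, 0.4066, 0.3407], E[r] = 2.5824, γ^t·E[r] = 0.846207, running G = 10.082358
t=6: π = [0.2527, 0.4066, 0.3407], E[r] = 2.5824, γ^t·E[r] = 0.676965, running G = 10.759324
t=7: π = [0.2527, 0.4066, 0.3407], E[r] = 2.5824, γ^t·E[r] = 0.541572, running G = 11.300896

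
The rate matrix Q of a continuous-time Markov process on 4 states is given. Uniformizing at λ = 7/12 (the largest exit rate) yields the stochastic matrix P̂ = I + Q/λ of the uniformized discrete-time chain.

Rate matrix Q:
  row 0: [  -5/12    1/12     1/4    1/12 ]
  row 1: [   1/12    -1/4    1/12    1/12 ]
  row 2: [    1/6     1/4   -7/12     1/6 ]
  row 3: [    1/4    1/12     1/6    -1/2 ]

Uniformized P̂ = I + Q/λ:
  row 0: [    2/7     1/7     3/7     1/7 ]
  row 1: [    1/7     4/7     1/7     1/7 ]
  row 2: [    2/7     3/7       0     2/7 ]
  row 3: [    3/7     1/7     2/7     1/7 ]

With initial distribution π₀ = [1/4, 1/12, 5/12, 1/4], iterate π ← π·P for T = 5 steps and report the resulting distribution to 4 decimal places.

t=0: π = [0.2500, 0.0833, 0.4167, 0.2500]
t=1: π = [0.3095, 0.2976, 0.1905, 0.2024]
t=2: π = [0.2721, 0.3248, 0.2330, 0.1701]
t=3: π = [0.2636, 0.3486, 0.2116, 0.1761]
t=4: π = [0.2611, 0.3527, 0.2131, 0.1731]
t=5: π = [0.2601, 0.3549, 0.2117, 0.1733]

π = [0.2601, 0.3549, 0.2117, 0.1733]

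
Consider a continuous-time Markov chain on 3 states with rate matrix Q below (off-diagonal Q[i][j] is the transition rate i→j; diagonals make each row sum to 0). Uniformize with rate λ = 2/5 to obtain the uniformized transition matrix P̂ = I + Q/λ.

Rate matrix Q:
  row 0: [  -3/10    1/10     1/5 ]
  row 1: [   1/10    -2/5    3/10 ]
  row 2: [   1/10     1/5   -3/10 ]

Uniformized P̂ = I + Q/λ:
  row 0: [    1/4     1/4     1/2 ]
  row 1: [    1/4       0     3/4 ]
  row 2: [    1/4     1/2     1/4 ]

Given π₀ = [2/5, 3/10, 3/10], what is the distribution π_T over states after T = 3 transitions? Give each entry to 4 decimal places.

t=0: π = [0.4000, 0.3000, 0.3000]
t=1: π = [0.2500, 0.2500, 0.5000]
t=2: π = [0.2500, 0.3125, 0.4375]
t=3: π = [0.2500, 0.2813, 0.4688]

π = [0.2500, 0.2813, 0.4688]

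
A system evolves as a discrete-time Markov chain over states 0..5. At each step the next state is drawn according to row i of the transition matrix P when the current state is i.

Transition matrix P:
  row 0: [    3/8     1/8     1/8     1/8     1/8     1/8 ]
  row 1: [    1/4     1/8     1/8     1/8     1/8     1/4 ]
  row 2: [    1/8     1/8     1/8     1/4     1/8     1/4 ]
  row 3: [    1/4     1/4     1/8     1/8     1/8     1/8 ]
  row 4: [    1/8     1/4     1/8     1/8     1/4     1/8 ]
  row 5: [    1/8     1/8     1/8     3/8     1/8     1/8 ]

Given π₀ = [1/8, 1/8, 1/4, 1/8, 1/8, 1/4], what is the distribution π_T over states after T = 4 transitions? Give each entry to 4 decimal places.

t=0: π = [0.1250, 0.1250, 0.2500, 0.1250, 0.1250, 0.2500]
t=1: π = [0.1875, 0.1563, 0.1250, 0.2188, 0.1406, 0.1719]
t=2: π = [0.2188, 0.1699, 0.1250, 0.1836, 0.1426, 0.1602]
t=3: π = [0.2239, 0.1658, 0.1250, 0.1807, 0.1428, 0.1619]
t=4: π = [0.2243, 0.1654, 0.1250, 0.1811, 0.1429, 0.1613]

π = [0.2243, 0.1654, 0.1250, 0.1811, 0.1429, 0.1613]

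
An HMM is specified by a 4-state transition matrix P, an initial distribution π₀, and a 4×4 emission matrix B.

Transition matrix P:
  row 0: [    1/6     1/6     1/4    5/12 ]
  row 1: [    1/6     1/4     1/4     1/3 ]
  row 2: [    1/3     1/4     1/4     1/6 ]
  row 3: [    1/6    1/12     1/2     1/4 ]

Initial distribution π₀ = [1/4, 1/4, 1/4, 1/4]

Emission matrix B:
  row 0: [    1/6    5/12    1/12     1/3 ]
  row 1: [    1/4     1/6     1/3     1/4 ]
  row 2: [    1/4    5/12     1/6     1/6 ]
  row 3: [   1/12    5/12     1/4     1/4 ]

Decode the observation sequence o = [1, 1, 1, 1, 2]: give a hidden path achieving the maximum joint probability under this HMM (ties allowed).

t=0: δ = [1.042e-01, 4.167e-02, 1.042e-01, 1.042e-01]  (obs o_0=1)
t=1: δ = [1.447e-02, 4.340e-03, 2.170e-02, 1.808e-02]  ψ = [2, 2, 3, 0]  (obs o_1=1)
t=2: δ = [3.014e-03, 9.042e-04, 3.768e-03, 2.512e-03]  ψ = [2, 2, 3, 0]  (obs o_2=1)
t=3: δ = [5.233e-04, 1.570e-04, 5.233e-04, 5.233e-04]  ψ = [2, 2, 3, 0]  (obs o_3=1)
t=4: δ = [1.454e-05, 4.361e-05, 4.361e-05, 5.451e-05]  ψ = [2, 2, 3, 0]  (obs o_4=2)
backtrack: best end state = 3; path = [0, 3, 2, 0, 3]

path = [0, 3, 2, 0, 3]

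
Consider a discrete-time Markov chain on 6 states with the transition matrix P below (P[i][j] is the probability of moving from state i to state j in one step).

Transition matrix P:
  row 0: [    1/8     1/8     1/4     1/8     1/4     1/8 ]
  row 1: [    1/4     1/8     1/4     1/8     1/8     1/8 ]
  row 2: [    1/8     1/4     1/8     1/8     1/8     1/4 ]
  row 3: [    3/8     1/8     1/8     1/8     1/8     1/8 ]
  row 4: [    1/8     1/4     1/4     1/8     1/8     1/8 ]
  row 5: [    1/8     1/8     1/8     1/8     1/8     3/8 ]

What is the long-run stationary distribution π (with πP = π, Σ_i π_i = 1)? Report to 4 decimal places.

Balance equations π_j = Σ_i π_i·P[i][j]:
  π_0 = 1/8·π_0 + 1/4·π_1 + 1/8·π_2 + 3/8·π_3 + 1/8·π_4 + 1/8·π_5
  π_1 = 1/8·π_0 + 1/8·π_1 + 1/4·π_2 + 1/8·π_3 + 1/4·π_4 + 1/8·π_5
  π_2 = 1/4·π_0 + 1/4·π_1 + 1/8·π_2 + 1/8·π_3 + 1/4·π_4 + 1/8·π_5
  π_3 = 1/8·π_0 + 1/8·π_1 + 1/8·π_2 + 1/8·π_3 + 1/8·π_4 + 1/8·π_5
  π_4 = 1/4·π_0 + 1/8·π_1 + 1/8·π_2 + 1/8·π_3 + 1/8·π_4 + 1/8·π_5
  normalize: π_0 + π_1 + π_2 + π_3 + π_4 + π_5 = 1
Solving the linear system gives exactly π = [711/4015, 2677/16060, 41/220, 1/8, 2363/16060, 87/440].

π = [0.1771, 0.1667, 0.1864, 0.1250, 0.1471, 0.1977]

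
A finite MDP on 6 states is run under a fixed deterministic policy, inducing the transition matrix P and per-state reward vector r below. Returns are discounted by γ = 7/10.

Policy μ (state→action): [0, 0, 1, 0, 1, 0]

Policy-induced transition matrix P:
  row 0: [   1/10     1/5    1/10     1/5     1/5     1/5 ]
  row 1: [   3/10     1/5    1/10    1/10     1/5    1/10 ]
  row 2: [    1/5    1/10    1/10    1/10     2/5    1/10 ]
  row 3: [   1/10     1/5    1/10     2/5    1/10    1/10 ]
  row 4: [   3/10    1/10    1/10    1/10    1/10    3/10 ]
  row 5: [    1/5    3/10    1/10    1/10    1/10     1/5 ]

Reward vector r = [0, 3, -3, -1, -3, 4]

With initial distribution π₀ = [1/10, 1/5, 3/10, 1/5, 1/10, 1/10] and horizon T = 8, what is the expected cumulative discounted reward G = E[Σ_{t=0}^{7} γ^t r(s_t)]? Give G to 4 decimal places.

G = -0.0375

t=0: π = [0.1000, 0.2000, 0.3000, 0.2000, 0.1000, 0.1000], E[r] = -0.4000, γ^t·E[r] = -0.400000, running G = -0.400000
t=1: π = [0.2000, 0.1700, 0.1000, 0.1700, 0.2200, 0.1400], E[r] = -0.0600, γ^t·E[r] = -0.042000, running G = -0.442000
t=2: π = [0.2020, 0.1820, 0.1000, 0.1710, 0.1670, 0.1780], E[r] = 0.2860, γ^t·E[r] = 0.140140, running G = -0.301860
t=3: π = [0.1976, 0.1911, 0.1000, 0.1715, 0.1684, 0.1714], E[r] = 0.2822, γ^t·E[r] = 0.096795, running G = -0.205065
t=4: π = [0.1990, 0.1903, 0.1000, 0.1712, 0.1689, 0.1706], E[r] = 0.2754, γ^t·E[r] = 0.066124, running G = -0.138942
t=5: π = [0.1989, 0.1902, 0.1000, 0.1713, 0.1689, 0.1707], E[r] = 0.2754, γ^t·E[r] = 0.046284, running G = -0.092657
t=6: π = [0.1989, 0.1902, 0.1000, 0.1713, 0.1689, 0.1707], E[r] = 0.2756, γ^t·E[r] = 0.032418, running G = -0.060239
t=7: π = [0.1989, 0.1902, 0.1000, 0.1713, 0.1689, 0.1707], E[r] = 0.2755, γ^t·E[r] = 0.022692, running G = -0.037547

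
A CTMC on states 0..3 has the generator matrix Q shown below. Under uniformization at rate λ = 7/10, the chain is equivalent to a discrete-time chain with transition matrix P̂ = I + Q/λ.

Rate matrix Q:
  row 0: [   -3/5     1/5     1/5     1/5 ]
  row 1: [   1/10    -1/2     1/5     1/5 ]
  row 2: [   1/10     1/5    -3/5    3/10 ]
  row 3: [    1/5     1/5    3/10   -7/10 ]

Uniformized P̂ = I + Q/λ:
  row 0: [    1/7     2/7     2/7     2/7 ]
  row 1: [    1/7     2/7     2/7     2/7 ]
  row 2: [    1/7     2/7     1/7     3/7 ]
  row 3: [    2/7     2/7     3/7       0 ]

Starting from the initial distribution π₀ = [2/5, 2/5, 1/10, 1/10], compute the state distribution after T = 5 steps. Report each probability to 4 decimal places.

t=0: π = [0.4000, 0.4000, 0.1000, 0.1000]
t=1: π = [0.1571, 0.2857, 0.2857, 0.2714]
t=2: π = [0.1816, 0.2857, 0.2837, 0.2490]
t=3: π = [0.1784, 0.2857, 0.2808, 0.2551]
t=4: π = [0.1793, 0.2857, 0.2820, 0.2529]
t=5: π = [0.1790, 0.2857, 0.2816, 0.2537]

π = [0.1790, 0.2857, 0.2816, 0.2537]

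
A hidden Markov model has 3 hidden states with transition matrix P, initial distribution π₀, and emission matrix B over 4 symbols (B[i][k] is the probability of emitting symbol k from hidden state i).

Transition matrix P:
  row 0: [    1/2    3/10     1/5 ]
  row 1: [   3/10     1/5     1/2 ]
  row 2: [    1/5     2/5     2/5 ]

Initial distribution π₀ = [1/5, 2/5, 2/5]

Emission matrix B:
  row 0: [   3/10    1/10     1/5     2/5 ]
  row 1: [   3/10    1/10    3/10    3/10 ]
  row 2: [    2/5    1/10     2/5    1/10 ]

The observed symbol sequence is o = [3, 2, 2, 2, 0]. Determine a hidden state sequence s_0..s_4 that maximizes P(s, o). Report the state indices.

path = [1, 2, 2, 2, 2]

t=0: δ = [8.000e-02, 1.200e-01, 4.000e-02]  (obs o_0=3)
t=1: δ = [8.000e-03, 7.200e-03, 2.400e-02]  ψ = [0, 0, 1]  (obs o_1=2)
t=2: δ = [9.600e-04, 2.880e-03, 3.840e-03]  ψ = [2, 2, 2]  (obs o_2=2)
t=3: δ = [1.728e-04, 4.608e-04, 6.144e-04]  ψ = [1, 2, 2]  (obs o_3=2)
t=4: δ = [4.147e-05, 7.373e-05, 9.830e-05]  ψ = [1, 2, 2]  (obs o_4=0)
backtrack: best end state = 2; path = [1, 2, 2, 2, 2]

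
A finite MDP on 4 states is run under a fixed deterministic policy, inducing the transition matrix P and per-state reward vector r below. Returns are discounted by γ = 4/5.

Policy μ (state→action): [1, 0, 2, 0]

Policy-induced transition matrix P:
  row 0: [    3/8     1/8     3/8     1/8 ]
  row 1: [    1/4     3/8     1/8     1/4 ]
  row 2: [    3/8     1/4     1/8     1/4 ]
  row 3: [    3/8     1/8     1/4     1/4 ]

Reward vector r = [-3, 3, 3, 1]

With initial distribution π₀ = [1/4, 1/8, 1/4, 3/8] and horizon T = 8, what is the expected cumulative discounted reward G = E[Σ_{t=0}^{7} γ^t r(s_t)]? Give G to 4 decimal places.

G = 2.2275

t=0: π = [0.2500, 0.1250, 0.2500, 0.3750], E[r] = 0.7500, γ^t·E[r] = 0.750000, running G = 0.750000
t=1: π = [0.3594, 0.1875, 0.2344, 0.2188], E[r] = 0.4063, γ^t·E[r] = 0.325000, running G = 1.075000
t=2: π = [0.3516, 0.2012, 0.2422, 0.2051], E[r] = 0.4805, γ^t·E[r] = 0.307500, running G = 1.382500
t=3: π = [0.3499, 0.2056, 0.2385, 0.2061], E[r] = 0.4888, γ^t·E[r] = 0.250250, running G = 1.632750
t=4: π = [0.3493, 0.2062, 0.2382, 0.2063], E[r] = 0.4916, γ^t·E[r] = 0.201375, running G = 1.834125
t=5: π = [0.3492, 0.2063, 0.2381, 0.2063], E[r] = 0.4920, γ^t·E[r] = 0.161213, running G = 1.995338
t=6: π = [0.3492, 0.2063, 0.2381, 0.2063], E[r] = 0.4921, γ^t·E[r] = 0.128989, running G = 2.124326
t=7: π = [0.3492, 0.2063, 0.2381, 0.2063], E[r] = 0.4921, γ^t·E[r] = 0.103193, running G = 2.227519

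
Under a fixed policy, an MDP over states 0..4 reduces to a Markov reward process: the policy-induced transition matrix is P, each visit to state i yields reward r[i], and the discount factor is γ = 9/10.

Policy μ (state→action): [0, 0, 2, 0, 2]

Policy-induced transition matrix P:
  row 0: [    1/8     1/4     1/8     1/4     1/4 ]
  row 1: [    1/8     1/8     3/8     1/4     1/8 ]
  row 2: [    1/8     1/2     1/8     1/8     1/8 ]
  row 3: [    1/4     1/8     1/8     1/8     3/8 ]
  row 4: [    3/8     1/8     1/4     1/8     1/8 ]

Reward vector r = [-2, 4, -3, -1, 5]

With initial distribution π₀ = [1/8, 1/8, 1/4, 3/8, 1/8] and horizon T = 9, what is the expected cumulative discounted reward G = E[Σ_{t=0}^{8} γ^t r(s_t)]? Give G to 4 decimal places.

G = 3.5235

t=0: π = [0.1250, 0.1250, 0.2500, 0.3750, 0.1250], E[r] = -0.2500, γ^t·E[r] = -0.250000, running G = -0.250000
t=1: π = [0.2031, 0.2344, 0.1719, 0.1563, 0.2344], E[r] = 1.0313, γ^t·E[r] = 0.928125, running G = 0.678125
t=2: π = [0.2031, 0.2148, 0.2129, 0.1797, 0.1895], E[r] = 0.5820, γ^t·E[r] = 0.471445, running G = 1.149570
t=3: π = [0.1948, 0.2302, 0.2024, 0.1772, 0.1953], E[r] = 0.7234, γ^t·E[r] = 0.527350, running G = 1.676921
t=4: π = [0.1960, 0.2253, 0.2070, 0.1781, 0.1937], E[r] = 0.6783, γ^t·E[r] = 0.445042, running G = 2.121963
t=5: π = [0.1957, 0.2271, 0.2055, 0.1777, 0.1940], E[r] = 0.6930, γ^t·E[r] = 0.409221, running G = 2.531184
t=6: π = [0.1957, 0.2265, 0.2060, 0.1778, 0.1939], E[r] = 0.6881, γ^t·E[r] = 0.365694, running G = 2.896878
t=7: π = [0.1957, 0.2267, 0.2059, 0.1778, 0.1939], E[r] = 0.6898, γ^t·E[r] = 0.329909, running G = 3.226787
t=8: π = [0.1957, 0.2267, 0.2059, 0.1778, 0.1939], E[r] = 0.6892, γ^t·E[r] = 0.296682, running G = 3.523469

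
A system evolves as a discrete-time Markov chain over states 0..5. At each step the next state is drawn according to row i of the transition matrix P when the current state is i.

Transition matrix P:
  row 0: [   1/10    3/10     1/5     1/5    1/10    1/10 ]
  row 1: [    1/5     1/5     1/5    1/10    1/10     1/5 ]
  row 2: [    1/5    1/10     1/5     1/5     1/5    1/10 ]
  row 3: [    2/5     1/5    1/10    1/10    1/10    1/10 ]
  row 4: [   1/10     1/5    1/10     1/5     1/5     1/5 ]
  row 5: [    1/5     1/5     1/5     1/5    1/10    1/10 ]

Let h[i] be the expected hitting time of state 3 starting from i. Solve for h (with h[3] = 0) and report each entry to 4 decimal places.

First-step conditioning: h[3] = 0; for i ≠ 3, h[i] = 1 + Σ_k P[i][k]·h[k].
  h[0] = 1 + 1/10·h[0] + 3/10·h[1] + 1/5·h[2] + 1/10·h[4] + 1/10·h[5]
  h[1] = 1 + 1/5·h[0] + 1/5·h[1] + 1/5·h[2] + 1/10·h[4] + 1/5·h[5]
  h[2] = 1 + 1/5·h[0] + 1/10·h[1] + 1/5·h[2] + 1/5·h[4] + 1/10·h[5]
  h[4] = 1 + 1/10·h[0] + 1/5·h[1] + 1/10·h[2] + 1/5·h[4] + 1/5·h[5]
  h[5] = 1 + 1/5·h[0] + 1/5·h[1] + 1/5·h[2] + 1/10·h[4] + 1/10·h[5]
Solving the 5×5 linear system over states ≠ 3 gives exactly h = [20202/3607, 22022/3607, 19820/3607, 0, 20022/3607, 20020/3607] (h[3] = 0 is the target).

h = [5.6008, 6.1054, 5.4949, 0.0000, 5.5509, 5.5503]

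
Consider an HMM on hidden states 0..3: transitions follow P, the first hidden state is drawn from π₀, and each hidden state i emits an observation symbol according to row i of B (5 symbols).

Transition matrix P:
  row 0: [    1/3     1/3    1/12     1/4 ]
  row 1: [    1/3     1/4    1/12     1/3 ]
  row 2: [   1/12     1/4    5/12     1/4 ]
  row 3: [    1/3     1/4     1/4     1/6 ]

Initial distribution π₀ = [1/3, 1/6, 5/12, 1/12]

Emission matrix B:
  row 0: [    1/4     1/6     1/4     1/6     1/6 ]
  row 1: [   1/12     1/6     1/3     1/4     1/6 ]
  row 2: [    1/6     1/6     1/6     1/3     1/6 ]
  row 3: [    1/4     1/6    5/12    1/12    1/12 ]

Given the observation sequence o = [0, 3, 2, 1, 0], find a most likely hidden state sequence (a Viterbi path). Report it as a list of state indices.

t=0: δ = [8.333e-02, 1.389e-02, 6.944e-02, 2.083e-02]  (obs o_0=0)
t=1: δ = [4.630e-03, 6.944e-03, 9.645e-03, 1.736e-03]  ψ = [0, 0, 2, 0]  (obs o_1=3)
t=2: δ = [5.787e-04, 8.038e-04, 6.698e-04, 1.005e-03]  ψ = [1, 2, 2, 2]  (obs o_2=2)
t=3: δ = [5.582e-05, 4.186e-05, 4.651e-05, 4.465e-05]  ψ = [3, 3, 2, 1]  (obs o_3=1)
t=4: δ = [4.651e-06, 1.550e-06, 3.230e-06, 3.489e-06]  ψ = [0, 0, 2, 0]  (obs o_4=0)
backtrack: best end state = 0; path = [2, 2, 3, 0, 0]

path = [2, 2, 3, 0, 0]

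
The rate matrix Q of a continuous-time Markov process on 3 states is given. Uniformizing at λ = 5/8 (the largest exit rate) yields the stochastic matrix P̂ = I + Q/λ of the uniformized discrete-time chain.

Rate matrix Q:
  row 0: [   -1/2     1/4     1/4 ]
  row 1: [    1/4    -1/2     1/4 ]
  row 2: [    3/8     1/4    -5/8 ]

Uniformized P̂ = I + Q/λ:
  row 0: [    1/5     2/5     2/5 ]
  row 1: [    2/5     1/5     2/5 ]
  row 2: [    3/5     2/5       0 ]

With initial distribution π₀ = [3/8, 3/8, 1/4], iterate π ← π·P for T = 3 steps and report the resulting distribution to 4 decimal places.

t=0: π = [0.3750, 0.3750, 0.2500]
t=1: π = [0.3750, 0.3250, 0.3000]
t=2: π = [0.3850, 0.3350, 0.2800]
t=3: π = [0.3790, 0.3330, 0.2880]

π = [0.3790, 0.3330, 0.2880]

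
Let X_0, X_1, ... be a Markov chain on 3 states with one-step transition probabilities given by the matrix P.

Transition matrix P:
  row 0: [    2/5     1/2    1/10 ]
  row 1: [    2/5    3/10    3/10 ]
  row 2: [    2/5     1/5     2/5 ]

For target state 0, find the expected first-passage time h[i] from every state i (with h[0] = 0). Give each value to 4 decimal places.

First-step conditioning: h[0] = 0; for i ≠ 0, h[i] = 1 + Σ_k P[i][k]·h[k].
  h[1] = 1 + 3/10·h[1] + 3/10·h[2]
  h[2] = 1 + 1/5·h[1] + 2/5·h[2]
Solving the 2×2 linear system over states ≠ 0 gives exactly h = [0, 5/2, 5/2] (h[0] = 0 is the target).

h = [0.0000, 2.5000, 2.5000]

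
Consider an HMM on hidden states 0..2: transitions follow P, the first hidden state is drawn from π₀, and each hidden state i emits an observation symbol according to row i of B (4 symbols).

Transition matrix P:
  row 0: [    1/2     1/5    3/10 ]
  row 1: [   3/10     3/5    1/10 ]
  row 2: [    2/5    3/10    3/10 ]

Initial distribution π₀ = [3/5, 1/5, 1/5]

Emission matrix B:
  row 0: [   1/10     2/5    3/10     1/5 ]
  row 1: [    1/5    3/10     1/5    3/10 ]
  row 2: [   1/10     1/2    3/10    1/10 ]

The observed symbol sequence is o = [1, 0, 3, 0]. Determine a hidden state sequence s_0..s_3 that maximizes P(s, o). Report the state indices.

t=0: δ = [2.400e-01, 6.000e-02, 1.000e-01]  (obs o_0=1)
t=1: δ = [1.200e-02, 9.600e-03, 7.200e-03]  ψ = [0, 0, 0]  (obs o_1=0)
t=2: δ = [1.200e-03, 1.728e-03, 3.600e-04]  ψ = [0, 1, 0]  (obs o_2=3)
t=3: δ = [6.000e-05, 2.074e-04, 3.600e-05]  ψ = [0, 1, 0]  (obs o_3=0)
backtrack: best end state = 1; path = [0, 1, 1, 1]

path = [0, 1, 1, 1]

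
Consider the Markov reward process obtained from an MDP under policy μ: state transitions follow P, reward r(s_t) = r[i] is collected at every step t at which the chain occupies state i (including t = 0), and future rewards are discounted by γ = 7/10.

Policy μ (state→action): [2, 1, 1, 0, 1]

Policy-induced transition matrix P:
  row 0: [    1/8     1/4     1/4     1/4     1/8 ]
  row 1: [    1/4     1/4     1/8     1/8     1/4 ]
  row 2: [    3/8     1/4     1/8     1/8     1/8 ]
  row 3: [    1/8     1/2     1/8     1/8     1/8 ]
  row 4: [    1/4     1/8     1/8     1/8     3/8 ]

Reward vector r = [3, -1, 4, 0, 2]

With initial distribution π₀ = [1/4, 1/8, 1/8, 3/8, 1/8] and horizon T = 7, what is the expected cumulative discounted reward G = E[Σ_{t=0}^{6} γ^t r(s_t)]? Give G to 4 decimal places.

t=0: π = [0.2500, 0.1250, 0.1250, 0.3750, 0.1250], E[r] = 1.3750, γ^t·E[r] = 1.375000, running G = 1.375000
t=1: π = [0.1875, 0.3281, 0.1563, 0.1563, 0.1719], E[r] = 1.2031, γ^t·E[r] = 0.842188, running G = 2.217188
t=2: π = [0.2266, 0.2676, 0.1484, 0.1484, 0.2090], E[r] = 1.4238, γ^t·E[r] = 0.697676, running G = 2.914863
t=3: π = [0.2217, 0.2610, 0.1533, 0.1533, 0.2107], E[r] = 1.4387, γ^t·E[r] = 0.493481, running G = 3.408344
t=4: π = [0.2223, 0.2620, 0.1527, 0.1527, 0.2103], E[r] = 1.4363, γ^t·E[r] = 0.344858, running G = 3.753202
t=5: π = [0.2222, 0.2619, 0.1528, 0.1528, 0.2103], E[r] = 1.4365, γ^t·E[r] = 0.241440, running G = 3.994642
t=6: π = [0.2222, 0.2619, 0.1528, 0.1528, 0.2103], E[r] = 1.4365, γ^t·E[r] = 0.169003, running G = 4.163646

G = 4.1636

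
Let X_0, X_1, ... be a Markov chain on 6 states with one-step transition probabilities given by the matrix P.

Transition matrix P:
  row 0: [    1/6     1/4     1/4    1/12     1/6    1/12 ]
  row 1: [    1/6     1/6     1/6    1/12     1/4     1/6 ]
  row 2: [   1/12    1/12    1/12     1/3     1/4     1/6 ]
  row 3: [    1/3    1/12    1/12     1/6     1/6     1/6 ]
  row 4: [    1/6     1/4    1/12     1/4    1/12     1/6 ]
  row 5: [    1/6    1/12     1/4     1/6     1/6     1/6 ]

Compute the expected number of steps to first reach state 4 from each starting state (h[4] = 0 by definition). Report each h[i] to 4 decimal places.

h = [5.1289, 4.7620, 4.8473, 5.2539, 0.0000, 5.2069]

First-step conditioning: h[4] = 0; for i ≠ 4, h[i] = 1 + Σ_k P[i][k]·h[k].
  h[0] = 1 + 1/6·h[0] + 1/4·h[1] + 1/4·h[2] + 1/12·h[3] + 1/12·h[5]
  h[1] = 1 + 1/6·h[0] + 1/6·h[1] + 1/6·h[2] + 1/12·h[3] + 1/6·h[5]
  h[2] = 1 + 1/12·h[0] + 1/12·h[1] + 1/12·h[2] + 1/3·h[3] + 1/6·h[5]
  h[3] = 1 + 1/3·h[0] + 1/12·h[1] + 1/12·h[2] + 1/6·h[3] + 1/6·h[5]
  h[5] = 1 + 1/6·h[0] + 1/12·h[1] + 1/4·h[2] + 1/6·h[3] + 1/6·h[5]
Solving the 5×5 linear system over states ≠ 4 gives exactly h = [136392/26593, 126636/26593, 984/203, 139716/26593, 0, 138468/26593] (h[4] = 0 is the target).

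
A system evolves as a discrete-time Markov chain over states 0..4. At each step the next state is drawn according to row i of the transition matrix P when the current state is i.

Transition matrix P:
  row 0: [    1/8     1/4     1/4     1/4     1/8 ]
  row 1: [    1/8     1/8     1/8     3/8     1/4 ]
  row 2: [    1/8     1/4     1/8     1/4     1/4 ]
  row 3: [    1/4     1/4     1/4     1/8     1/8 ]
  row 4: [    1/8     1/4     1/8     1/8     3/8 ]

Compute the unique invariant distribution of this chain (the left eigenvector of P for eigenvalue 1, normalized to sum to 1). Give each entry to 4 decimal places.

Balance equations π_j = Σ_i π_i·P[i][j]:
  π_0 = 1/8·π_0 + 1/8·π_1 + 1/8·π_2 + 1/4·π_3 + 1/8·π_4
  π_1 = 1/4·π_0 + 1/8·π_1 + 1/4·π_2 + 1/4·π_3 + 1/4·π_4
  π_2 = 1/4·π_0 + 1/8·π_1 + 1/8·π_2 + 1/4·π_3 + 1/8·π_4
  π_3 = 1/4·π_0 + 3/8·π_1 + 1/4·π_2 + 1/8·π_3 + 1/8·π_4
  normalize: π_0 + π_1 + π_2 + π_3 + π_4 = 1
Solving the linear system gives exactly π = [136/891, 2/9, 17/99, 197/891, 23/99].

π = [0.1526, 0.2222, 0.1717, 0.2211, 0.2323]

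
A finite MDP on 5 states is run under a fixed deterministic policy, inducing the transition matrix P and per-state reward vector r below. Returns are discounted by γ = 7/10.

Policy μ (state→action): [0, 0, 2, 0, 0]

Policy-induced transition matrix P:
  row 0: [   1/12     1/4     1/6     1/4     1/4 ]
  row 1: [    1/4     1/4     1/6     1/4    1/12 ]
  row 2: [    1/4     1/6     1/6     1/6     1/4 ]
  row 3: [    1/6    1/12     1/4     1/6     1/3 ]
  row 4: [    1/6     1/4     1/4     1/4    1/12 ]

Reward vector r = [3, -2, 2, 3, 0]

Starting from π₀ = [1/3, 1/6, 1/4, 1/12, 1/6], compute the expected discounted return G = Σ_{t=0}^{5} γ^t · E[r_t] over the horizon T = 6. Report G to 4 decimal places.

t=0: π = [0.3333, 0.1667, 0.2500, 0.0833, 0.1667], E[r] = 1.4167, γ^t·E[r] = 1.416667, running G = 1.416667
t=1: π = [0.1736, 0.2153, 0.1875, 0.2222, 0.2014], E[r] = 1.1319, γ^t·E[r] = 0.792361, running G = 2.209028
t=2: π = [0.1858, 0.1973, 0.2020, 0.2159, 0.1991], E[r] = 1.2141, γ^t·E[r] = 0.594919, running G = 2.803947
t=3: π = [0.1845, 0.1972, 0.2012, 0.2152, 0.2019], E[r] = 1.2070, γ^t·E[r] = 0.414012, running G = 3.217958
t=4: π = [0.1845, 0.1974, 0.2014, 0.2153, 0.2014], E[r] = 1.2075, γ^t·E[r] = 0.289922, running G = 3.507881
t=5: π = [0.1845, 0.1973, 0.2014, 0.2153, 0.2015], E[r] = 1.2075, γ^t·E[r] = 0.202947, running G = 3.710828

G = 3.7108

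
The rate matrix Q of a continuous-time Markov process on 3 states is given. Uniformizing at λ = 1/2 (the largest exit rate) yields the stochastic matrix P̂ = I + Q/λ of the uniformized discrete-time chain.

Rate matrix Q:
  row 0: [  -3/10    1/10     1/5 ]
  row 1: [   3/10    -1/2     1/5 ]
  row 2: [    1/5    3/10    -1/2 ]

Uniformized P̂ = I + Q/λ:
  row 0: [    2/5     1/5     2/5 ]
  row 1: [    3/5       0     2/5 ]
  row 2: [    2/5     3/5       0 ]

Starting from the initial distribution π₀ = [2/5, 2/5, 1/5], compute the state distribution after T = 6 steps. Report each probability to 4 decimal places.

t=0: π = [0.4000, 0.4000, 0.2000]
t=1: π = [0.4800, 0.2000, 0.3200]
t=2: π = [0.4400, 0.2880, 0.2720]
t=3: π = [0.4576, 0.2512, 0.2912]
t=4: π = [0.4502, 0.2662, 0.2835]
t=5: π = [0.4532, 0.2602, 0.2866]
t=6: π = [0.4520, 0.2626, 0.2854]

π = [0.4520, 0.2626, 0.2854]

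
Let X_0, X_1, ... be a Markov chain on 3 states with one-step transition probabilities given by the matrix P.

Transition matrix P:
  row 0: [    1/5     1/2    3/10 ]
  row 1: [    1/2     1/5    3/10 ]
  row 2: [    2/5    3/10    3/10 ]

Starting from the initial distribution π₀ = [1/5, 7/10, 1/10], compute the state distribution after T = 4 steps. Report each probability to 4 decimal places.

π = [0.3597, 0.3403, 0.3000]

t=0: π = [0.2000, 0.7000, 0.1000]
t=1: π = [0.4300, 0.2700, 0.3000]
t=2: π = [0.3410, 0.3590, 0.3000]
t=3: π = [0.3677, 0.3323, 0.3000]
t=4: π = [0.3597, 0.3403, 0.3000]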